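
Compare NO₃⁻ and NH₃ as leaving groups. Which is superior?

NO₃⁻

NO₃⁻ is the better leaving group.
pKₐ(HNO₃) ≈ -1.3 versus pKₐ(NH₄⁺) ≈ 9.2: NO₃⁻ is the much weaker base.
Resonance-delocalised over three oxygens.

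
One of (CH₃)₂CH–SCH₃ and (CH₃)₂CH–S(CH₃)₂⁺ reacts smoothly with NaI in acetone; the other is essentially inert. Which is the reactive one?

(CH₃)₂CH–S(CH₃)₂⁺

From (CH₃)₂CH–SCH₃ the departing group would be RS⁻ (pKₐ(RSH (a thiol)) ≈ 10.5). Moderately basic; rarely leaves without activation.
From (CH₃)₂CH–S(CH₃)₂⁺ the leaving group is SR'₂ (pKₐ(R'₂SH⁺) ≈ -7). Neutral; leaves from a sulfonium salt (R–SR'₂⁺).
(In practice (CH₃)₂CH–S(CH₃)₂⁺ is made from (CH₃)₂CH–SCH₃ by S-methylation with CH₃I, allowing neutral dimethyl sulfide, rather than methanethiolate, to depart.)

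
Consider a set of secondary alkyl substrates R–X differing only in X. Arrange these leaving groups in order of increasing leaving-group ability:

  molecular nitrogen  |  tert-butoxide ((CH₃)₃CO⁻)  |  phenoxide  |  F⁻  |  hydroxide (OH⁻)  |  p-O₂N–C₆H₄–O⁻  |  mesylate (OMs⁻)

A good leaving group is a weak base: the lower the pKₐ of its conjugate acid, the more readily it departs.
molecular nitrogen: no meaningful conjugate acid; N₂ departs as an exceptionally stable neutral molecule
mesylate (OMs⁻): pKₐ(CH₃SO₃H (MsOH)) ≈ -1.9
F⁻: pKₐ(HF) ≈ 3.2
p-O₂N–C₆H₄–O⁻: pKₐ(p-nitrophenol) ≈ 7.2
phenoxide: pKₐ(C₆H₅OH (phenol)) ≈ 10
hydroxide (OH⁻): pKₐ(H₂O) ≈ 15.7
tert-butoxide ((CH₃)₃CO⁻): pKₐ(t-BuOH) ≈ 18
Reversing gives the worst-to-best order requested.

tert-butoxide ((CH₃)₃CO⁻) < hydroxide (OH⁻) < phenoxide < p-O₂N–C₆H₄–O⁻ < F⁻ < mesylate (OMs⁻) < molecular nitrogen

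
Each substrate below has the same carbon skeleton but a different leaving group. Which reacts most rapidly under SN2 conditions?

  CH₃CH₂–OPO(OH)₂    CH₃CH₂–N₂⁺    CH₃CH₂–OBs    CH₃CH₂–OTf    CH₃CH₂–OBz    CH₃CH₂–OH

The skeletons are identical, so relative rate is governed entirely by leaving-group ability.
A good leaving group is a weak base: the lower the pKₐ of its conjugate acid, the more readily it departs.
CH₃CH₂–N₂⁺ loses N₂: no meaningful conjugate acid; N₂ departs as an exceptionally stable neutral molecule
CH₃CH₂–OTf loses OTf⁻: pKₐ(CF₃SO₃H (triflic acid)) ≈ -14
CH₃CH₂–OBs loses OBs⁻: pKₐ(p-BrC₆H₄SO₃H) ≈ -2.8
CH₃CH₂–OPO(OH)₂ loses H₂PO₄⁻: pKₐ(H₃PO₄) ≈ 2.1
CH₃CH₂–OBz loses PhCOO⁻: pKₐ(C₆H₅COOH) ≈ 4.2
CH₃CH₂–OH loses OH⁻: pKₐ(H₂O) ≈ 15.7

CH₃CH₂–N₂⁺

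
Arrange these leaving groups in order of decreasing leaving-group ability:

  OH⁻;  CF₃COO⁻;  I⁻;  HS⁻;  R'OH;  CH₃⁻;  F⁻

The more stable X⁻ (or X) is on its own — i.e. the weaker a base it is — the better a leaving group it makes.
I⁻: pKₐ(HI) ≈ -10 — large, highly polarisable; very weak base
R'OH: pKₐ(R'OH₂⁺) ≈ -2.4
CF₃COO⁻: pKₐ(CF₃COOH) ≈ 0.2
F⁻: pKₐ(HF) ≈ 3.2 — small and strongly basic; the poor halide leaving group
HS⁻: pKₐ(H₂S) ≈ 7 — larger and more polarisable than the oxygen analogue
OH⁻: pKₐ(H₂O) ≈ 15.7
CH₃⁻: pKₐ(CH₄) ≈ 48 — unstabilised carbanion; the worst conceivable leaving group

I⁻ > R'OH > CF₃COO⁻ > F⁻ > HS⁻ > OH⁻ > CH₃⁻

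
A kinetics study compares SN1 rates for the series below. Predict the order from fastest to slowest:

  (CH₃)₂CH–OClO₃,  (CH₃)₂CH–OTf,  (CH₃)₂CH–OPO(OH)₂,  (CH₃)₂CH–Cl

(CH₃)₂CH–OTf > (CH₃)₂CH–OClO₃ > (CH₃)₂CH–Cl > (CH₃)₂CH–OPO(OH)₂

The skeletons are identical, so relative rate is governed entirely by leaving-group ability.
A good leaving group is a weak base: the lower the pKₐ of its conjugate acid, the more readily it departs.
(CH₃)₂CH–OTf loses OTf⁻: pKₐ(CF₃SO₃H (triflic acid)) ≈ -14
(CH₃)₂CH–OClO₃ loses ClO₄⁻: pKₐ(HClO₄) ≈ -10
(CH₃)₂CH–Cl loses Cl⁻: pKₐ(HCl) ≈ -7
(CH₃)₂CH–OPO(OH)₂ loses H₂PO₄⁻: pKₐ(H₃PO₄) ≈ 2.1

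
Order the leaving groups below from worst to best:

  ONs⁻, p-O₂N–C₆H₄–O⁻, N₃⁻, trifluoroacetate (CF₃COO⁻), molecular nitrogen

p-O₂N–C₆H₄–O⁻ < N₃⁻ < trifluoroacetate (CF₃COO⁻) < ONs⁻ < molecular nitrogen

Leaving-group ability tracks the stability of the departed species; conjugate-acid pKₐ is the usual yardstick (lower pKₐ → better LG).
molecular nitrogen: no meaningful conjugate acid; N₂ departs as an exceptionally stable neutral molecule
ONs⁻: pKₐ(p-O₂NC₆H₄SO₃H) ≈ -3.5
trifluoroacetate (CF₃COO⁻): pKₐ(CF₃COOH) ≈ 0.2
N₃⁻: pKₐ(HN₃) ≈ 4.7
p-O₂N–C₆H₄–O⁻: pKₐ(p-nitrophenol) ≈ 7.2
Reversing gives the worst-to-best order requested.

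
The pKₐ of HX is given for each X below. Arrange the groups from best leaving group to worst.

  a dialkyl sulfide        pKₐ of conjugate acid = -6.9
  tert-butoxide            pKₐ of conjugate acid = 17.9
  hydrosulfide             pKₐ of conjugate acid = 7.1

a dialkyl sulfide > hydrosulfide > tert-butoxide

Lower conjugate-acid pKₐ ⇒ weaker base ⇒ better leaving group.
Sorting by the given values: a dialkyl sulfide (-6.9), hydrosulfide (7.1), tert-butoxide (17.9).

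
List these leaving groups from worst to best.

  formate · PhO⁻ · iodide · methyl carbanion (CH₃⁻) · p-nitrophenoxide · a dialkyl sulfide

methyl carbanion (CH₃⁻) < PhO⁻ < p-nitrophenoxide < formate < a dialkyl sulfide < iodide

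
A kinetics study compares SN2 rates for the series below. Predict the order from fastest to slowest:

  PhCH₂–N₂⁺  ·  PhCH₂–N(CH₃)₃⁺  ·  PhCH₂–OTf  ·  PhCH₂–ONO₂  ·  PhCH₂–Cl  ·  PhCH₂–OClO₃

Identical carbon frameworks mean the comparison reduces to leaving-group quality.
A good leaving group is a weak base: the lower the pKₐ of its conjugate acid, the more readily it departs.
PhCH₂–N₂⁺ loses N₂: no meaningful conjugate acid; N₂ departs as an exceptionally stable neutral molecule
PhCH₂–OTf loses OTf⁻: pKₐ(CF₃SO₃H (triflic acid)) ≈ -14
PhCH₂–OClO₃ loses ClO₄⁻: pKₐ(HClO₄) ≈ -10
PhCH₂–Cl loses Cl⁻: pKₐ(HCl) ≈ -7
PhCH₂–ONO₂ loses NO₃⁻: pKₐ(HNO₃) ≈ -1.3
PhCH₂–N(CH₃)₃⁺ loses NR'₃: pKₐ(R'₃NH⁺) ≈ 10.7

PhCH₂–N₂⁺ > PhCH₂–OTf > PhCH₂–OClO₃ > PhCH₂–Cl > PhCH₂–ONO₂ > PhCH₂–N(CH₃)₃⁺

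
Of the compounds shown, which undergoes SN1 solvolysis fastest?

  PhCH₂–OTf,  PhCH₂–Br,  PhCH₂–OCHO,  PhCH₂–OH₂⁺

PhCH₂–OTf

Same R in every case — rank the leaving groups.
Rank by basicity of the departing species: weakest base leaves most easily.
PhCH₂–OTf loses OTf⁻: pKₐ(CF₃SO₃H (triflic acid)) ≈ -14
PhCH₂–Br loses Br⁻: pKₐ(HBr) ≈ -9
PhCH₂–OH₂⁺ loses H₂O: pKₐ(H₃O⁺) ≈ -1.7
PhCH₂–OCHO loses HCOO⁻: pKₐ(HCOOH) ≈ 3.8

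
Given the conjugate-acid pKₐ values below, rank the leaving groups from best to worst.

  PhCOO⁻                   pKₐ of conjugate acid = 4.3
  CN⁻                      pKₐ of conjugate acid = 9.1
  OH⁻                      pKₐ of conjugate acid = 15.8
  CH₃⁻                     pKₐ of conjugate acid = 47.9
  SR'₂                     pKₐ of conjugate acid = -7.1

SR'₂ > PhCOO⁻ > CN⁻ > OH⁻ > CH₃⁻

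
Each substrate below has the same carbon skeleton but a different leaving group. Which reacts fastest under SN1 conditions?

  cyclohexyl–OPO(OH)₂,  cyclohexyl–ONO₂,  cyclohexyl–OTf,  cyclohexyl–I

cyclohexyl–OTf

Same R in every case — rank the leaving groups.
Leaving-group ability tracks the stability of the departed species; conjugate-acid pKₐ is the usual yardstick (lower pKₐ → better LG).
cyclohexyl–OTf loses OTf⁻: pKₐ(CF₃SO₃H (triflic acid)) ≈ -14
cyclohexyl–I loses I⁻: pKₐ(HI) ≈ -10
cyclohexyl–ONO₂ loses NO₃⁻: pKₐ(HNO₃) ≈ -1.3
cyclohexyl–OPO(OH)₂ loses H₂PO₄⁻: pKₐ(H₃PO₄) ≈ 2.1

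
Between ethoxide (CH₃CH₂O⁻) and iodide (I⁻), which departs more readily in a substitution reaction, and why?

iodide (I⁻)

iodide (I⁻) is the better leaving group.
pKₐ(HI) ≈ -10 versus pKₐ(CH₃CH₂OH) ≈ 16: iodide (I⁻) is the much weaker base.
Large, highly polarisable; very weak base.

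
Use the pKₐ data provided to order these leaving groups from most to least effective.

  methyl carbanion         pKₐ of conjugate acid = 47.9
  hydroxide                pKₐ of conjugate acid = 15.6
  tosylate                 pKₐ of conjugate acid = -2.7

Lower conjugate-acid pKₐ ⇒ weaker base ⇒ better leaving group.
Sorting by the given values: tosylate (-2.7), hydroxide (15.6), methyl carbanion (47.9).

tosylate > hydroxide > methyl carbanion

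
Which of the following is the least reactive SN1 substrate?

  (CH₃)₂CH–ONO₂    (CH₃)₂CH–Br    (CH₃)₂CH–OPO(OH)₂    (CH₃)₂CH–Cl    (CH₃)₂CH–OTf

Same R in every case — rank the leaving groups.
Rank by basicity of the departing species: weakest base leaves most easily.
(CH₃)₂CH–OTf loses OTf⁻: pKₐ(CF₃SO₃H (triflic acid)) ≈ -14
(CH₃)₂CH–Br loses Br⁻: pKₐ(HBr) ≈ -9
(CH₃)₂CH–Cl loses Cl⁻: pKₐ(HCl) ≈ -7
(CH₃)₂CH–ONO₂ loses NO₃⁻: pKₐ(HNO₃) ≈ -1.3
(CH₃)₂CH–OPO(OH)₂ loses H₂PO₄⁻: pKₐ(H₃PO₄) ≈ 2.1

(CH₃)₂CH–OPO(OH)₂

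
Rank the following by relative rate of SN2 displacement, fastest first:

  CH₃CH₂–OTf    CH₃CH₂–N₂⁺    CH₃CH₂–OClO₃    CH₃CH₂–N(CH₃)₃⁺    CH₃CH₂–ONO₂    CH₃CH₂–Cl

CH₃CH₂–N₂⁺ > CH₃CH₂–OTf > CH₃CH₂–OClO₃ > CH₃CH₂–Cl > CH₃CH₂–ONO₂ > CH₃CH₂–N(CH₃)₃⁺

Same R in every case — rank the leaving groups.
A good leaving group is a weak base: the lower the pKₐ of its conjugate acid, the more readily it departs.
CH₃CH₂–N₂⁺ loses N₂: no meaningful conjugate acid; N₂ departs as an exceptionally stable neutral molecule
CH₃CH₂–OTf loses OTf⁻: pKₐ(CF₃SO₃H (triflic acid)) ≈ -14
CH₃CH₂–OClO₃ loses ClO₄⁻: pKₐ(HClO₄) ≈ -10
CH₃CH₂–Cl loses Cl⁻: pKₐ(HCl) ≈ -7
CH₃CH₂–ONO₂ loses NO₃⁻: pKₐ(HNO₃) ≈ -1.3
CH₃CH₂–N(CH₃)₃⁺ loses NR'₃: pKₐ(R'₃NH⁺) ≈ 10.7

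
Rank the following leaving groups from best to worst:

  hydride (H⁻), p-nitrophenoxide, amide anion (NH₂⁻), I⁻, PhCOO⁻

I⁻ > PhCOO⁻ > p-nitrophenoxide > hydride (H⁻) > amide anion (NH₂⁻)

A good leaving group is a weak base: the lower the pKₐ of its conjugate acid, the more readily it departs.
I⁻: pKₐ(HI) ≈ -10
PhCOO⁻: pKₐ(C₆H₅COOH) ≈ 4.2
p-nitrophenoxide: pKₐ(p-nitrophenol) ≈ 7.2 — nitro group delocalises the charge; the classic chromogenic LG
hydride (H⁻): pKₐ(H₂) ≈ 36 — extremely strong base; leaves only in special hydride-transfer contexts
amide anion (NH₂⁻): pKₐ(NH₃) ≈ 38 — extremely strong base; never a leaving group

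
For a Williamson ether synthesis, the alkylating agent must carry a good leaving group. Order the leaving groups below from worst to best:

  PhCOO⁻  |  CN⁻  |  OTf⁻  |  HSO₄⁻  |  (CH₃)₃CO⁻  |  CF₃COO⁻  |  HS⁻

(CH₃)₃CO⁻ < CN⁻ < HS⁻ < PhCOO⁻ < CF₃COO⁻ < HSO₄⁻ < OTf⁻

OTf⁻: pKₐ(CF₃SO₃H (triflic acid)) ≈ -14
HSO₄⁻: pKₐ(H₂SO₄) ≈ -3
CF₃COO⁻: pKₐ(CF₃COOH) ≈ 0.2
PhCOO⁻: pKₐ(C₆H₅COOH) ≈ 4.2
HS⁻: pKₐ(H₂S) ≈ 7
CN⁻: pKₐ(HCN) ≈ 9.2
(CH₃)₃CO⁻: pKₐ(t-BuOH) ≈ 18
Reversing gives the worst-to-best order requested.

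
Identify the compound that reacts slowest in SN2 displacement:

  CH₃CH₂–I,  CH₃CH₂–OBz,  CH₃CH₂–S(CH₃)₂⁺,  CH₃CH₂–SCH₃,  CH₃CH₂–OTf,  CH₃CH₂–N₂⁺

Same R in every case — rank the leaving groups.
Rank by basicity of the departing species: weakest base leaves most easily.
CH₃CH₂–N₂⁺ loses N₂: no meaningful conjugate acid; N₂ departs as an exceptionally stable neutral molecule
CH₃CH₂–OTf loses OTf⁻: pKₐ(CF₃SO₃H (triflic acid)) ≈ -14
CH₃CH₂–I loses I⁻: pKₐ(HI) ≈ -10
CH₃CH₂–S(CH₃)₂⁺ loses SR'₂: pKₐ(R'₂SH⁺) ≈ -7
CH₃CH₂–OBz loses PhCOO⁻: pKₐ(C₆H₅COOH) ≈ 4.2
CH₃CH₂–SCH₃ loses RS⁻: pKₐ(RSH (a thiol)) ≈ 10.5

CH₃CH₂–SCH₃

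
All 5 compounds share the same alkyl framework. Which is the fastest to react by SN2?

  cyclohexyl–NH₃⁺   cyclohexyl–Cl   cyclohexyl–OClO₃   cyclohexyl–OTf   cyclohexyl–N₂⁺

Identical carbon frameworks mean the comparison reduces to leaving-group quality.
The more stable X⁻ (or X) is on its own — i.e. the weaker a base it is — the better a leaving group it makes.
cyclohexyl–N₂⁺ loses N₂: no meaningful conjugate acid; N₂ departs as an exceptionally stable neutral molecule
cyclohexyl–OTf loses OTf⁻: pKₐ(CF₃SO₃H (triflic acid)) ≈ -14
cyclohexyl–OClO₃ loses ClO₄⁻: pKₐ(HClO₄) ≈ -10
cyclohexyl–Cl loses Cl⁻: pKₐ(HCl) ≈ -7
cyclohexyl–NH₃⁺ loses NH₃: pKₐ(NH₄⁺) ≈ 9.2

cyclohexyl–N₂⁺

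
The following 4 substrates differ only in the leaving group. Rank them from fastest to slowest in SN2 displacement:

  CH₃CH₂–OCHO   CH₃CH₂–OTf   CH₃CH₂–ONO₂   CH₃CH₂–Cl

CH₃CH₂–OTf > CH₃CH₂–Cl > CH₃CH₂–ONO₂ > CH₃CH₂–OCHO

With the same alkyl group throughout, only the leaving group differentiates the rates.
A good leaving group is a weak base: the lower the pKₐ of its conjugate acid, the more readily it departs.
CH₃CH₂–OTf loses OTf⁻: pKₐ(CF₃SO₃H (triflic acid)) ≈ -14
CH₃CH₂–Cl loses Cl⁻: pKₐ(HCl) ≈ -7
CH₃CH₂–ONO₂ loses NO₃⁻: pKₐ(HNO₃) ≈ -1.3
CH₃CH₂–OCHO loses HCOO⁻: pKₐ(HCOOH) ≈ 3.8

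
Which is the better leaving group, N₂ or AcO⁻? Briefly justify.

N₂

N₂ is the better leaving group.
N₂ is the ultimate leaving group — it departs as an exceptionally stable neutral molecule, whereas AcO⁻ (pKₐ(CH₃COOH) ≈ 4.8) is far more basic.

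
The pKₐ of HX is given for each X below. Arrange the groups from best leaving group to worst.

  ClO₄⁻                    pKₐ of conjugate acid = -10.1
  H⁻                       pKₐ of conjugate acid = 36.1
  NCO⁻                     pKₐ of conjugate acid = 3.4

ClO₄⁻ > NCO⁻ > H⁻

Lower conjugate-acid pKₐ ⇒ weaker base ⇒ better leaving group.
Sorting by the given values: ClO₄⁻ (-10.1), NCO⁻ (3.4), H⁻ (36.1).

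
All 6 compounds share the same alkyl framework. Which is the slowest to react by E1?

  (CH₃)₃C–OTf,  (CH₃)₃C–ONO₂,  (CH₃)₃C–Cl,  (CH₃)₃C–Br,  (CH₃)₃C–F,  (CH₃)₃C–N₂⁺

Identical carbon frameworks mean the comparison reduces to leaving-group quality.
Leaving-group ability tracks the stability of the departed species; conjugate-acid pKₐ is the usual yardstick (lower pKₐ → better LG).
(CH₃)₃C–N₂⁺ loses N₂: no meaningful conjugate acid; N₂ departs as an exceptionally stable neutral molecule
(CH₃)₃C–OTf loses OTf⁻: pKₐ(CF₃SO₃H (triflic acid)) ≈ -14
(CH₃)₃C–Br loses Br⁻: pKₐ(HBr) ≈ -9
(CH₃)₃C–Cl loses Cl⁻: pKₐ(HCl) ≈ -7
(CH₃)₃C–ONO₂ loses NO₃⁻: pKₐ(HNO₃) ≈ -1.3
(CH₃)₃C–F loses F⁻: pKₐ(HF) ≈ 3.2

(CH₃)₃C–F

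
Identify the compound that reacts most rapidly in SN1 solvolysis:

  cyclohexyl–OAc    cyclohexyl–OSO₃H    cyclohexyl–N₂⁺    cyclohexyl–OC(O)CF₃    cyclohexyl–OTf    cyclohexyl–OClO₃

cyclohexyl–N₂⁺

Same R in every case — rank the leaving groups.
A good leaving group is a weak base: the lower the pKₐ of its conjugate acid, the more readily it departs.
cyclohexyl–N₂⁺ loses N₂: no meaningful conjugate acid; N₂ departs as an exceptionally stable neutral molecule
cyclohexyl–OTf loses OTf⁻: pKₐ(CF₃SO₃H (triflic acid)) ≈ -14
cyclohexyl–OClO₃ loses ClO₄⁻: pKₐ(HClO₄) ≈ -10
cyclohexyl–OSO₃H loses HSO₄⁻: pKₐ(H₂SO₄) ≈ -3
cyclohexyl–OC(O)CF₃ loses CF₃COO⁻: pKₐ(CF₃COOH) ≈ 0.2
cyclohexyl–OAc loses AcO⁻: pKₐ(CH₃COOH) ≈ 4.8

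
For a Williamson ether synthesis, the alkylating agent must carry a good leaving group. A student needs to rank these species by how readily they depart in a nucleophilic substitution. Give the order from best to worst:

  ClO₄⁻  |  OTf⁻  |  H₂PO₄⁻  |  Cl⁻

OTf⁻ > ClO₄⁻ > Cl⁻ > H₂PO₄⁻

OTf⁻: pKₐ(CF₃SO₃H (triflic acid)) ≈ -14
ClO₄⁻: pKₐ(HClO₄) ≈ -10 — extremely weak base; rarely used for safety reasons
Cl⁻: pKₐ(HCl) ≈ -7 — moderately weak base
H₂PO₄⁻: pKₐ(H₃PO₄) ≈ 2.1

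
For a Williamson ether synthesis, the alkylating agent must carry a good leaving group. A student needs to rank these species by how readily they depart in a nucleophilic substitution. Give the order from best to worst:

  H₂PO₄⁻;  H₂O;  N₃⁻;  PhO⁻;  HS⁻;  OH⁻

H₂O > H₂PO₄⁻ > N₃⁻ > HS⁻ > PhO⁻ > OH⁻

Leaving-group ability tracks the stability of the departed species; conjugate-acid pKₐ is the usual yardstick (lower pKₐ → better LG).
H₂O: pKₐ(H₃O⁺) ≈ -1.7
H₂PO₄⁻: pKₐ(H₃PO₄) ≈ 2.1 — moderate base; biological leaving group after further activation
N₃⁻: pKₐ(HN₃) ≈ 4.7
HS⁻: pKₐ(H₂S) ≈ 7
PhO⁻: pKₐ(C₆H₅OH (phenol)) ≈ 10
OH⁻: pKₐ(H₂O) ≈ 15.7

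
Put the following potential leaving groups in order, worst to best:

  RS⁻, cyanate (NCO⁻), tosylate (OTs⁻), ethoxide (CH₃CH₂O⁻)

ethoxide (CH₃CH₂O⁻) < RS⁻ < cyanate (NCO⁻) < tosylate (OTs⁻)

Leaving-group ability tracks the stability of the departed species; conjugate-acid pKₐ is the usual yardstick (lower pKₐ → better LG).
tosylate (OTs⁻): pKₐ(p-CH₃C₆H₄SO₃H (TsOH)) ≈ -2.8
cyanate (NCO⁻): pKₐ(HOCN) ≈ 3.5
RS⁻: pKₐ(RSH (a thiol)) ≈ 10.5 — moderately basic; rarely leaves without activation
ethoxide (CH₃CH₂O⁻): pKₐ(CH₃CH₂OH) ≈ 16 — strong base; alkoxides do not leave unassisted
The question asks for worst first, so the sequence is read in increasing leaving-group ability.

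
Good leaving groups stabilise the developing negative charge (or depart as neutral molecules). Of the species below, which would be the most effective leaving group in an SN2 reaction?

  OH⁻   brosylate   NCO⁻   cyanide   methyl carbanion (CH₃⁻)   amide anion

brosylate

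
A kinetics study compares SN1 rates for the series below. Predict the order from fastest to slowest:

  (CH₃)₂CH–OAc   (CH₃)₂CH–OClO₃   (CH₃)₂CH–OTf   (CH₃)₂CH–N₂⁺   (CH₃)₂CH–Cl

(CH₃)₂CH–N₂⁺ > (CH₃)₂CH–OTf > (CH₃)₂CH–OClO₃ > (CH₃)₂CH–Cl > (CH₃)₂CH–OAc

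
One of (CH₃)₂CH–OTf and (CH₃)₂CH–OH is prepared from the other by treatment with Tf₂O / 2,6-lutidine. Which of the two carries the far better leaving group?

(CH₃)₂CH–OTf

From (CH₃)₂CH–OH the departing group would be OH⁻ (pKₐ(H₂O) ≈ 15.7). Strong base; essentially never leaves without prior activation.
From (CH₃)₂CH–OTf the leaving group is OTf⁻ (pKₐ(CF₃SO₃H (triflic acid)) ≈ -14). Charge spread over three oxygens and a CF₃ group; the premier leaving group in synthesis.
Treatment with Tf₂O / 2,6-lutidine works by converting the hydroxyl into a triflate, making (CH₃)₂CH–OTf enormously more reactive.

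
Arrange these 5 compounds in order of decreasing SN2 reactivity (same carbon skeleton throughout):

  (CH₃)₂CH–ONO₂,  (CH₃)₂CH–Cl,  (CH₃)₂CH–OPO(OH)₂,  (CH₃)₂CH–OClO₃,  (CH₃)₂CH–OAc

(CH₃)₂CH–OClO₃ > (CH₃)₂CH–Cl > (CH₃)₂CH–ONO₂ > (CH₃)₂CH–OPO(OH)₂ > (CH₃)₂CH–OAc

Identical carbon frameworks mean the comparison reduces to leaving-group quality.
Leaving-group ability tracks the stability of the departed species; conjugate-acid pKₐ is the usual yardstick (lower pKₐ → better LG).
(CH₃)₂CH–OClO₃ loses ClO₄⁻: pKₐ(HClO₄) ≈ -10
(CH₃)₂CH–Cl loses Cl⁻: pKₐ(HCl) ≈ -7
(CH₃)₂CH–ONO₂ loses NO₃⁻: pKₐ(HNO₃) ≈ -1.3
(CH₃)₂CH–OPO(OH)₂ loses H₂PO₄⁻: pKₐ(H₃PO₄) ≈ 2.1
(CH₃)₂CH–OAc loses AcO⁻: pKₐ(CH₃COOH) ≈ 4.8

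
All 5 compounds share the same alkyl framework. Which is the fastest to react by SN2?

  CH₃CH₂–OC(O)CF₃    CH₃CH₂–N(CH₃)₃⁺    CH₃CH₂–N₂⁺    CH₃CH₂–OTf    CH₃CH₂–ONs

CH₃CH₂–N₂⁺

With the same alkyl group throughout, only the leaving group differentiates the rates.
The more stable X⁻ (or X) is on its own — i.e. the weaker a base it is — the better a leaving group it makes.
CH₃CH₂–N₂⁺ loses N₂: no meaningful conjugate acid; N₂ departs as an exceptionally stable neutral molecule
CH₃CH₂–OTf loses OTf⁻: pKₐ(CF₃SO₃H (triflic acid)) ≈ -14
CH₃CH₂–ONs loses ONs⁻: pKₐ(p-O₂NC₆H₄SO₃H) ≈ -3.5
CH₃CH₂–OC(O)CF₃ loses CF₃COO⁻: pKₐ(CF₃COOH) ≈ 0.2
CH₃CH₂–N(CH₃)₃⁺ loses NR'₃: pKₐ(R'₃NH⁺) ≈ 10.7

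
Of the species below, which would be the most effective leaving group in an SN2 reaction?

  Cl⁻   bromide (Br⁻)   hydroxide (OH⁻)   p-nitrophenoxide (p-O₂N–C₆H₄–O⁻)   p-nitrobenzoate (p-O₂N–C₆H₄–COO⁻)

Leaving-group ability tracks the stability of the departed species; conjugate-acid pKₐ is the usual yardstick (lower pKₐ → better LG).
bromide (Br⁻): pKₐ(HBr) ≈ -9
Cl⁻: pKₐ(HCl) ≈ -7
p-nitrobenzoate (p-O₂N–C₆H₄–COO⁻): pKₐ(p-nitrobenzoic acid) ≈ 3.4
p-nitrophenoxide (p-O₂N–C₆H₄–O⁻): pKₐ(p-nitrophenol) ≈ 7.2
hydroxide (OH⁻): pKₐ(H₂O) ≈ 15.7

bromide (Br⁻)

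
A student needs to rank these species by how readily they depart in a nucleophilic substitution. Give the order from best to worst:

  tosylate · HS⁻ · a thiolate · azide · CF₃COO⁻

tosylate > CF₃COO⁻ > azide > HS⁻ > a thiolate

tosylate: pKₐ(p-CH₃C₆H₄SO₃H (TsOH)) ≈ -2.8
CF₃COO⁻: pKₐ(CF₃COOH) ≈ 0.2
azide: pKₐ(HN₃) ≈ 4.7
HS⁻: pKₐ(H₂S) ≈ 7
a thiolate: pKₐ(RSH (a thiol)) ≈ 10.5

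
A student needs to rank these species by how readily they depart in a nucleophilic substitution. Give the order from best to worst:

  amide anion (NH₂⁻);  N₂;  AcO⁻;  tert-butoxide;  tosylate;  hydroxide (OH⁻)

Rank by basicity of the departing species: weakest base leaves most easily.
N₂: no meaningful conjugate acid; N₂ departs as an exceptionally stable neutral molecule
tosylate: pKₐ(p-CH₃C₆H₄SO₃H (TsOH)) ≈ -2.8 — resonance-delocalised arenesulfonate
AcO⁻: pKₐ(CH₃COOH) ≈ 4.8 — resonance-stabilised but still a weak base
hydroxide (OH⁻): pKₐ(H₂O) ≈ 15.7
tert-butoxide: pKₐ(t-BuOH) ≈ 18 — bulky, strongly basic alkoxide
amide anion (NH₂⁻): pKₐ(NH₃) ≈ 38

N₂ > tosylate > AcO⁻ > hydroxide (OH⁻) > tert-butoxide > amide anion (NH₂⁻)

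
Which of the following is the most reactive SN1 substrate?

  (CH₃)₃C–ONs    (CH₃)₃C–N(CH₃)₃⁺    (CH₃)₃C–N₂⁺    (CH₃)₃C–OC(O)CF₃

With the same alkyl group throughout, only the leaving group differentiates the rates.
The more stable X⁻ (or X) is on its own — i.e. the weaker a base it is — the better a leaving group it makes.
(CH₃)₃C–N₂⁺ loses N₂: no meaningful conjugate acid; N₂ departs as an exceptionally stable neutral molecule
(CH₃)₃C–ONs loses ONs⁻: pKₐ(p-O₂NC₆H₄SO₃H) ≈ -3.5
(CH₃)₃C–OC(O)CF₃ loses CF₃COO⁻: pKₐ(CF₃COOH) ≈ 0.2
(CH₃)₃C–N(CH₃)₃⁺ loses NR'₃: pKₐ(R'₃NH⁺) ≈ 10.7

(CH₃)₃C–N₂⁺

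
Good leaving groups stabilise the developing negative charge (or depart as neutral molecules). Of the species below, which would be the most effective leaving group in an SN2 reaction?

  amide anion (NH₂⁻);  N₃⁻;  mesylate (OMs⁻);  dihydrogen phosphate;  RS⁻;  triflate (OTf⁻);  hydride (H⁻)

triflate (OTf⁻)

A good leaving group is a weak base: the lower the pKₐ of its conjugate acid, the more readily it departs.
triflate (OTf⁻): pKₐ(CF₃SO₃H (triflic acid)) ≈ -14
mesylate (OMs⁻): pKₐ(CH₃SO₃H (MsOH)) ≈ -1.9
dihydrogen phosphate: pKₐ(H₃PO₄) ≈ 2.1
N₃⁻: pKₐ(HN₃) ≈ 4.7
RS⁻: pKₐ(RSH (a thiol)) ≈ 10.5
hydride (H⁻): pKₐ(H₂) ≈ 36
amide anion (NH₂⁻): pKₐ(NH₃) ≈ 38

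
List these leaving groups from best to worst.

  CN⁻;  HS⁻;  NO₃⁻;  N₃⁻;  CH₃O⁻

The more stable X⁻ (or X) is on its own — i.e. the weaker a base it is — the better a leaving group it makes.
NO₃⁻: pKₐ(HNO₃) ≈ -1.3 — resonance-delocalised over three oxygens
N₃⁻: pKₐ(HN₃) ≈ 4.7 — linear, resonance-stabilised
HS⁻: pKₐ(H₂S) ≈ 7 — larger and more polarisable than the oxygen analogue
CN⁻: pKₐ(HCN) ≈ 9.2
CH₃O⁻: pKₐ(CH₃OH) ≈ 15.5 — strong base; alkoxides do not leave unassisted

NO₃⁻ > N₃⁻ > HS⁻ > CN⁻ > CH₃O⁻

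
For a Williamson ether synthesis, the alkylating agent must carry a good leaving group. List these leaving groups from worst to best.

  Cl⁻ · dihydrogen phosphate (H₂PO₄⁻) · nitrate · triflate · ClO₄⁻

dihydrogen phosphate (H₂PO₄⁻) < nitrate < Cl⁻ < ClO₄⁻ < triflate

triflate: pKₐ(CF₃SO₃H (triflic acid)) ≈ -14 — charge spread over three oxygens and a CF₃ group; the premier leaving group in synthesis
ClO₄⁻: pKₐ(HClO₄) ≈ -10
Cl⁻: pKₐ(HCl) ≈ -7 — moderately weak base
nitrate: pKₐ(HNO₃) ≈ -1.3 — resonance-delocalised over three oxygens
dihydrogen phosphate (H₂PO₄⁻): pKₐ(H₃PO₄) ≈ 2.1
Reversing gives the worst-to-best order requested.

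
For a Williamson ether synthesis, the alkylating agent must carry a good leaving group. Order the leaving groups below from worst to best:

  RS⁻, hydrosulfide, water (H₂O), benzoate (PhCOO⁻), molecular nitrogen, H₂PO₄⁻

RS⁻ < hydrosulfide < benzoate (PhCOO⁻) < H₂PO₄⁻ < water (H₂O) < molecular nitrogen

molecular nitrogen: no meaningful conjugate acid; N₂ departs as an exceptionally stable neutral molecule
water (H₂O): pKₐ(H₃O⁺) ≈ -1.7 — neutral; leaves from a protonated alcohol (R–OH₂⁺)
H₂PO₄⁻: pKₐ(H₃PO₄) ≈ 2.1 — moderate base; biological leaving group after further activation
benzoate (PhCOO⁻): pKₐ(C₆H₅COOH) ≈ 4.2 — aryl carboxylate
hydrosulfide: pKₐ(H₂S) ≈ 7 — larger and more polarisable than the oxygen analogue
RS⁻: pKₐ(RSH (a thiol)) ≈ 10.5
The question asks for worst first, so the sequence is read in increasing leaving-group ability.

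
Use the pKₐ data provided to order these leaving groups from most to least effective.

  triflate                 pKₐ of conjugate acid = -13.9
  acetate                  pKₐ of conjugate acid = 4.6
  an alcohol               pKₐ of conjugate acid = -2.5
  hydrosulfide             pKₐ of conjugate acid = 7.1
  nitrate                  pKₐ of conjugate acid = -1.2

Lower conjugate-acid pKₐ ⇒ weaker base ⇒ better leaving group.
Sorting by the given values: triflate (-13.9), an alcohol (-2.5), nitrate (-1.2), acetate (4.6), hydrosulfide (7.1).

triflate > an alcohol > nitrate > acetate > hydrosulfide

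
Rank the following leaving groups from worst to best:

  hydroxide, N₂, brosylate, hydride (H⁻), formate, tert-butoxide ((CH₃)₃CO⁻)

Leaving-group ability tracks the stability of the departed species; conjugate-acid pKₐ is the usual yardstick (lower pKₐ → better LG).
N₂: no meaningful conjugate acid; N₂ departs as an exceptionally stable neutral molecule
brosylate: pKₐ(p-BrC₆H₄SO₃H) ≈ -2.8
formate: pKₐ(HCOOH) ≈ 3.8
hydroxide: pKₐ(H₂O) ≈ 15.7
tert-butoxide ((CH₃)₃CO⁻): pKₐ(t-BuOH) ≈ 18
hydride (H⁻): pKₐ(H₂) ≈ 36
Reversing gives the worst-to-best order requested.

hydride (H⁻) < tert-butoxide ((CH₃)₃CO⁻) < hydroxide < formate < brosylate < N₂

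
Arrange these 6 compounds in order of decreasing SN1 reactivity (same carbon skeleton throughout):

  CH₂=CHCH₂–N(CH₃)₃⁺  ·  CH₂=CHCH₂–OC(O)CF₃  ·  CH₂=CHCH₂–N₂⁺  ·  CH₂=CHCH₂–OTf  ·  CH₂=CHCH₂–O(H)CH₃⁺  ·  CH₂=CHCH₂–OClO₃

CH₂=CHCH₂–N₂⁺ > CH₂=CHCH₂–OTf > CH₂=CHCH₂–OClO₃ > CH₂=CHCH₂–O(H)CH₃⁺ > CH₂=CHCH₂–OC(O)CF₃ > CH₂=CHCH₂–N(CH₃)₃⁺

Same R in every case — rank the leaving groups.
The more stable X⁻ (or X) is on its own — i.e. the weaker a base it is — the better a leaving group it makes.
CH₂=CHCH₂–N₂⁺ loses N₂: no meaningful conjugate acid; N₂ departs as an exceptionally stable neutral molecule
CH₂=CHCH₂–OTf loses OTf⁻: pKₐ(CF₃SO₃H (triflic acid)) ≈ -14
CH₂=CHCH₂–OClO₃ loses ClO₄⁻: pKₐ(HClO₄) ≈ -10
CH₂=CHCH₂–O(H)CH₃⁺ loses R'OH: pKₐ(R'OH₂⁺) ≈ -2.4
CH₂=CHCH₂–OC(O)CF₃ loses CF₃COO⁻: pKₐ(CF₃COOH) ≈ 0.2
CH₂=CHCH₂–N(CH₃)₃⁺ loses NR'₃: pKₐ(R'₃NH⁺) ≈ 10.7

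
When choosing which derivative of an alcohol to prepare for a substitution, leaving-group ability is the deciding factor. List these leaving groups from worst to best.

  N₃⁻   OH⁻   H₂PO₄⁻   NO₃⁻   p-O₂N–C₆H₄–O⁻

OH⁻ < p-O₂N–C₆H₄–O⁻ < N₃⁻ < H₂PO₄⁻ < NO₃⁻

NO₃⁻: pKₐ(HNO₃) ≈ -1.3
H₂PO₄⁻: pKₐ(H₃PO₄) ≈ 2.1
N₃⁻: pKₐ(HN₃) ≈ 4.7
p-O₂N–C₆H₄–O⁻: pKₐ(p-nitrophenol) ≈ 7.2
OH⁻: pKₐ(H₂O) ≈ 15.7
The question asks for worst first, so the sequence is read in increasing leaving-group ability.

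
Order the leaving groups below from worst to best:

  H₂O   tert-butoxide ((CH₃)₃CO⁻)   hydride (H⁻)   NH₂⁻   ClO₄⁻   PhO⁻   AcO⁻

Rank by basicity of the departing species: weakest base leaves most easily.
ClO₄⁻: pKₐ(HClO₄) ≈ -10
H₂O: pKₐ(H₃O⁺) ≈ -1.7
AcO⁻: pKₐ(CH₃COOH) ≈ 4.8
PhO⁻: pKₐ(C₆H₅OH (phenol)) ≈ 10
tert-butoxide ((CH₃)₃CO⁻): pKₐ(t-BuOH) ≈ 18
hydride (H⁻): pKₐ(H₂) ≈ 36
NH₂⁻: pKₐ(NH₃) ≈ 38
Listed from poorest to best leaving group as asked.

NH₂⁻ < hydride (H⁻) < tert-butoxide ((CH₃)₃CO⁻) < PhO⁻ < AcO⁻ < H₂O < ClO₄⁻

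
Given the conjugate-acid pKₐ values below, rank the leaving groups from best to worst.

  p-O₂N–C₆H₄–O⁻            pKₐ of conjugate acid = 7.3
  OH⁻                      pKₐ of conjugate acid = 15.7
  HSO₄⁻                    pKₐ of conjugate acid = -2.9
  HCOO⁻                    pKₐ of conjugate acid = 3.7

HSO₄⁻ > HCOO⁻ > p-O₂N–C₆H₄–O⁻ > OH⁻

Lower conjugate-acid pKₐ ⇒ weaker base ⇒ better leaving group.
Sorting by the given values: HSO₄⁻ (-2.9), HCOO⁻ (3.7), p-O₂N–C₆H₄–O⁻ (7.3), OH⁻ (15.7).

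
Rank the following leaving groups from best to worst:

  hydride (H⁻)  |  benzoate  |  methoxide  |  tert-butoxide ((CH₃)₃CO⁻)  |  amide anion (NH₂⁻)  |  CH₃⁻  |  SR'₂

SR'₂ > benzoate > methoxide > tert-butoxide ((CH₃)₃CO⁻) > hydride (H⁻) > amide anion (NH₂⁻) > CH₃⁻

Rank by basicity of the departing species: weakest base leaves most easily.
SR'₂: pKₐ(R'₂SH⁺) ≈ -7
benzoate: pKₐ(C₆H₅COOH) ≈ 4.2
methoxide: pKₐ(CH₃OH) ≈ 15.5
tert-butoxide ((CH₃)₃CO⁻): pKₐ(t-BuOH) ≈ 18
hydride (H⁻): pKₐ(H₂) ≈ 36
amide anion (NH₂⁻): pKₐ(NH₃) ≈ 38
CH₃⁻: pKₐ(CH₄) ≈ 48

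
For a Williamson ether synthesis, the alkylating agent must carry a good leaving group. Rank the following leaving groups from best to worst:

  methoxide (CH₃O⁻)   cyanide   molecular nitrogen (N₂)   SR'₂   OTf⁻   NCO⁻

molecular nitrogen (N₂) > OTf⁻ > SR'₂ > NCO⁻ > cyanide > methoxide (CH₃O⁻)

The more stable X⁻ (or X) is on its own — i.e. the weaker a base it is — the better a leaving group it makes.
molecular nitrogen (N₂): no meaningful conjugate acid; N₂ departs as an exceptionally stable neutral molecule
OTf⁻: pKₐ(CF₃SO₃H (triflic acid)) ≈ -14 — charge spread over three oxygens and a CF₃ group; the premier leaving group in synthesis
SR'₂: pKₐ(R'₂SH⁺) ≈ -7
NCO⁻: pKₐ(HOCN) ≈ 3.5 — resonance between N and O
cyanide: pKₐ(HCN) ≈ 9.2
methoxide (CH₃O⁻): pKₐ(CH₃OH) ≈ 15.5 — strong base; alkoxides do not leave unassisted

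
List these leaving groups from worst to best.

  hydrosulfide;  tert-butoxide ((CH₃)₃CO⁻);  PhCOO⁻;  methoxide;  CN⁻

The more stable X⁻ (or X) is on its own — i.e. the weaker a base it is — the better a leaving group it makes.
PhCOO⁻: pKₐ(C₆H₅COOH) ≈ 4.2 — aryl carboxylate
hydrosulfide: pKₐ(H₂S) ≈ 7 — larger and more polarisable than the oxygen analogue
CN⁻: pKₐ(HCN) ≈ 9.2
methoxide: pKₐ(CH₃OH) ≈ 15.5
tert-butoxide ((CH₃)₃CO⁻): pKₐ(t-BuOH) ≈ 18 — bulky, strongly basic alkoxide
The question asks for worst first, so the sequence is read in increasing leaving-group ability.

tert-butoxide ((CH₃)₃CO⁻) < methoxide < CN⁻ < hydrosulfide < PhCOO⁻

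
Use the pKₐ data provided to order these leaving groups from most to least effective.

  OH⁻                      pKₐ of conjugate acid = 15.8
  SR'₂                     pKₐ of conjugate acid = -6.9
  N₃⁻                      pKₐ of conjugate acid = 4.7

SR'₂ > N₃⁻ > OH⁻

Lower conjugate-acid pKₐ ⇒ weaker base ⇒ better leaving group.
Sorting by the given values: SR'₂ (-6.9), N₃⁻ (4.7), OH⁻ (15.8).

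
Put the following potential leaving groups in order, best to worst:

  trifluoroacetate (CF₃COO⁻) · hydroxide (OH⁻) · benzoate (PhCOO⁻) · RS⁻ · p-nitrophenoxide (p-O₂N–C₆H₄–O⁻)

trifluoroacetate (CF₃COO⁻) > benzoate (PhCOO⁻) > p-nitrophenoxide (p-O₂N–C₆H₄–O⁻) > RS⁻ > hydroxide (OH⁻)

trifluoroacetate (CF₃COO⁻): pKₐ(CF₃COOH) ≈ 0.2
benzoate (PhCOO⁻): pKₐ(C₆H₅COOH) ≈ 4.2
p-nitrophenoxide (p-O₂N–C₆H₄–O⁻): pKₐ(p-nitrophenol) ≈ 7.2
RS⁻: pKₐ(RSH (a thiol)) ≈ 10.5 — moderately basic; rarely leaves without activation
hydroxide (OH⁻): pKₐ(H₂O) ≈ 15.7 — strong base; essentially never leaves without prior activation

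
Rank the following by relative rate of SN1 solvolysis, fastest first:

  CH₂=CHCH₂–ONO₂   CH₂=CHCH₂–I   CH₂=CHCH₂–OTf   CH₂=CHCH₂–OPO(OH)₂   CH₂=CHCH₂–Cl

CH₂=CHCH₂–OTf > CH₂=CHCH₂–I > CH₂=CHCH₂–Cl > CH₂=CHCH₂–ONO₂ > CH₂=CHCH₂–OPO(OH)₂

With the same alkyl group throughout, only the leaving group differentiates the rates.
Leaving-group ability tracks the stability of the departed species; conjugate-acid pKₐ is the usual yardstick (lower pKₐ → better LG).
CH₂=CHCH₂–OTf loses OTf⁻: pKₐ(CF₃SO₃H (triflic acid)) ≈ -14
CH₂=CHCH₂–I loses I⁻: pKₐ(HI) ≈ -10
CH₂=CHCH₂–Cl loses Cl⁻: pKₐ(HCl) ≈ -7
CH₂=CHCH₂–ONO₂ loses NO₃⁻: pKₐ(HNO₃) ≈ -1.3
CH₂=CHCH₂–OPO(OH)₂ loses H₂PO₄⁻: pKₐ(H₃PO₄) ≈ 2.1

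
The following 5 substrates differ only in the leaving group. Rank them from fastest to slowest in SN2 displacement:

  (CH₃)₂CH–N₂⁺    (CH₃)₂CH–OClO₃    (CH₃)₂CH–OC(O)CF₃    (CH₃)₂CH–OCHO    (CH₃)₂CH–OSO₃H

(CH₃)₂CH–N₂⁺ > (CH₃)₂CH–OClO₃ > (CH₃)₂CH–OSO₃H > (CH₃)₂CH–OC(O)CF₃ > (CH₃)₂CH–OCHO

Identical carbon frameworks mean the comparison reduces to leaving-group quality.
Rank by basicity of the departing species: weakest base leaves most easily.
(CH₃)₂CH–N₂⁺ loses N₂: no meaningful conjugate acid; N₂ departs as an exceptionally stable neutral molecule
(CH₃)₂CH–OClO₃ loses ClO₄⁻: pKₐ(HClO₄) ≈ -10
(CH₃)₂CH–OSO₃H loses HSO₄⁻: pKₐ(H₂SO₄) ≈ -3
(CH₃)₂CH–OC(O)CF₃ loses CF₃COO⁻: pKₐ(CF₃COOH) ≈ 0.2
(CH₃)₂CH–OCHO loses HCOO⁻: pKₐ(HCOOH) ≈ 3.8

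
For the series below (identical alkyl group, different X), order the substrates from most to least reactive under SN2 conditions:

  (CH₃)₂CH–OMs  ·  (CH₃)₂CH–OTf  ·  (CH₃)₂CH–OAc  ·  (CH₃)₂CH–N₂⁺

(CH₃)₂CH–N₂⁺ > (CH₃)₂CH–OTf > (CH₃)₂CH–OMs > (CH₃)₂CH–OAc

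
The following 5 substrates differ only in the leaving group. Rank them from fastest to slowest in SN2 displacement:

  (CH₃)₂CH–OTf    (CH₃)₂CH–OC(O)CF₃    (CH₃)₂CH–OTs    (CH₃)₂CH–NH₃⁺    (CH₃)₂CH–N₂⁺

With the same alkyl group throughout, only the leaving group differentiates the rates.
A good leaving group is a weak base: the lower the pKₐ of its conjugate acid, the more readily it departs.
(CH₃)₂CH–N₂⁺ loses N₂: no meaningful conjugate acid; N₂ departs as an exceptionally stable neutral molecule
(CH₃)₂CH–OTf loses OTf⁻: pKₐ(CF₃SO₃H (triflic acid)) ≈ -14
(CH₃)₂CH–OTs loses OTs⁻: pKₐ(p-CH₃C₆H₄SO₃H (TsOH)) ≈ -2.8
(CH₃)₂CH–OC(O)CF₃ loses CF₃COO⁻: pKₐ(CF₃COOH) ≈ 0.2
(CH₃)₂CH–NH₃⁺ loses NH₃: pKₐ(NH₄⁺) ≈ 9.2

(CH₃)₂CH–N₂⁺ > (CH₃)₂CH–OTf > (CH₃)₂CH–OTs > (CH₃)₂CH–OC(O)CF₃ > (CH₃)₂CH–NH₃⁺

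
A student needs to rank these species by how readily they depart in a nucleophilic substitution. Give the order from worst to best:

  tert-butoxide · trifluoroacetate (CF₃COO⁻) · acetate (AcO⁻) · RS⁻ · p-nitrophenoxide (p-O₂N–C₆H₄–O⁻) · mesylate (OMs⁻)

tert-butoxide < RS⁻ < p-nitrophenoxide (p-O₂N–C₆H₄–O⁻) < acetate (AcO⁻) < trifluoroacetate (CF₃COO⁻) < mesylate (OMs⁻)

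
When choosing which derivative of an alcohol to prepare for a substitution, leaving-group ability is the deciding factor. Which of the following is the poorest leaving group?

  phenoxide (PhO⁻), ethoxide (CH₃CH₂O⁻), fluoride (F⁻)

fluoride (F⁻): pKₐ(HF) ≈ 3.2
phenoxide (PhO⁻): pKₐ(C₆H₅OH (phenol)) ≈ 10
ethoxide (CH₃CH₂O⁻): pKₐ(CH₃CH₂OH) ≈ 16

ethoxide (CH₃CH₂O⁻)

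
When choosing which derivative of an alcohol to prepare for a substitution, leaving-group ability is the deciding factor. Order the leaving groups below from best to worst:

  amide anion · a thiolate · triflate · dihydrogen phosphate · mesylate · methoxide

Leaving-group ability tracks the stability of the departed species; conjugate-acid pKₐ is the usual yardstick (lower pKₐ → better LG).
triflate: pKₐ(CF₃SO₃H (triflic acid)) ≈ -14 — charge spread over three oxygens and a CF₃ group; the premier leaving group in synthesis
mesylate: pKₐ(CH₃SO₃H (MsOH)) ≈ -1.9 — resonance-delocalised alkanesulfonate
dihydrogen phosphate: pKₐ(H₃PO₄) ≈ 2.1
a thiolate: pKₐ(RSH (a thiol)) ≈ 10.5 — moderately basic; rarely leaves without activation
methoxide: pKₐ(CH₃OH) ≈ 15.5 — strong base; alkoxides do not leave unassisted
amide anion: pKₐ(NH₃) ≈ 38

triflate > mesylate > dihydrogen phosphate > a thiolate > methoxide > amide anion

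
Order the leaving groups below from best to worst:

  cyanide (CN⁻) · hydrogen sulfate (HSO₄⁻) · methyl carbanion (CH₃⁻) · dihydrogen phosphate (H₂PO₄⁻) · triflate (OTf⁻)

triflate (OTf⁻) > hydrogen sulfate (HSO₄⁻) > dihydrogen phosphate (H₂PO₄⁻) > cyanide (CN⁻) > methyl carbanion (CH₃⁻)

Rank by basicity of the departing species: weakest base leaves most easily.
triflate (OTf⁻): pKₐ(CF₃SO₃H (triflic acid)) ≈ -14 — charge spread over three oxygens and a CF₃ group; the premier leaving group in synthesis
hydrogen sulfate (HSO₄⁻): pKₐ(H₂SO₄) ≈ -3 — conjugate base of a strong mineral acid
dihydrogen phosphate (H₂PO₄⁻): pKₐ(H₃PO₄) ≈ 2.1
cyanide (CN⁻): pKₐ(HCN) ≈ 9.2
methyl carbanion (CH₃⁻): pKₐ(CH₄) ≈ 48 — unstabilised carbanion; the worst conceivable leaving group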